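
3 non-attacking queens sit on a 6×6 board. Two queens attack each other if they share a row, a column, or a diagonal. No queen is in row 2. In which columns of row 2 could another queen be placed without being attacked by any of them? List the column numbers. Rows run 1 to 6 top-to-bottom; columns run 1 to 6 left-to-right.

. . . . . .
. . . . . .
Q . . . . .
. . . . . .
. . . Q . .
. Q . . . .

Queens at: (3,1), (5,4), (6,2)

columns 3, 5

(3,1) attacks row 2 at column 1 and diagonals 2.
(5,4) attacks row 2 at column 4 and diagonals 1.
(6,2) attacks row 2 at column 2 and diagonals 6.
Attacked columns: {1, 2, 4, 6}. Safe: {3, 5}.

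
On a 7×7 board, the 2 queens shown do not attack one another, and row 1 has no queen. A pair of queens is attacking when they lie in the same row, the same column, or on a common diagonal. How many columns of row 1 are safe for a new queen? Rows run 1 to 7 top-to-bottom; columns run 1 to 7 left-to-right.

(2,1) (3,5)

(2,1) attacks row 1 at column 1 and diagonals 2.
(3,5) attacks row 1 at column 5 and diagonals 3, 7.
Attacked columns: {1, 2, 3, 5, 7}. Safe: {4, 6}.

2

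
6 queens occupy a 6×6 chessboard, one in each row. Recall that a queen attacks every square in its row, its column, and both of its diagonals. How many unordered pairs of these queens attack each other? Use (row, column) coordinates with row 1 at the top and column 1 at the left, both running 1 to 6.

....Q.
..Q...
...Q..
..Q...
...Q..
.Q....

Same column: (2,3)–(4,3) (column 3); (3,4)–(5,4) (column 4).
Same diagonal: (2,3)–(3,4) (|2−3| = |3−4| = 1); (3,4)–(4,3) (|3−4| = |4−3| = 1); (4,3)–(5,4) (|4−5| = |3−4| = 1).
Total attacking pairs: 5.

5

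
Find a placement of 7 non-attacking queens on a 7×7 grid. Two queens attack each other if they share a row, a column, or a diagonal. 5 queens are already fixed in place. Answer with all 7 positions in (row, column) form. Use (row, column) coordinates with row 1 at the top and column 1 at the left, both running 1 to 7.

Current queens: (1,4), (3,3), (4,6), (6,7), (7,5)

(1,4) (2,1) (3,3) (4,6) (5,2) (6,7) (7,5)

Row 2: attacked by (1,4)→{3,4,5}; (3,3)→{2,3,4}; (4,6)→{4,6}; (6,7)→{3,7}; (7,5)→{5}. Safe: 1. Place at column 1.
Row 5: attacked by (1,4)→{4}; (2,1)→{1,4}; (3,3)→{1,3,5}; (4,6)→{5,6,7}; (6,7)→{6,7}; (7,5)→{3,5,7}. Safe: 2. Place at column 2.
Columns [4, 1, 3, 6, 2, 7, 5], r−c [-3, 1, 0, -2, 3, -1, 2], r+c [5, 3, 6, 10, 7, 13, 12] are all distinct, so no two queens attack.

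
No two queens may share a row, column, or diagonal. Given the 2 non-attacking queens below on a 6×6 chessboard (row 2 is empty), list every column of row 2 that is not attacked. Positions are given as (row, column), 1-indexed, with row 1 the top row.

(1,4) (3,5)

columns 1, 2

(1,4) attacks row 2 at column 4 and diagonals 3, 5.
(3,5) attacks row 2 at column 5 and diagonals 4, 6.
Attacked columns: {3, 4, 5, 6}. Safe: {1, 2}.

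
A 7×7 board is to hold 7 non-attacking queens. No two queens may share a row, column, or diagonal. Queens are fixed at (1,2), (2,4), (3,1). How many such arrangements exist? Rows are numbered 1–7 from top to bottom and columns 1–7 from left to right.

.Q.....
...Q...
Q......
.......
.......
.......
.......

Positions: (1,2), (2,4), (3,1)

1

Branch on row 4: col 3 → 0; col 7 → 1.
Sum: 0 + 1 = 1.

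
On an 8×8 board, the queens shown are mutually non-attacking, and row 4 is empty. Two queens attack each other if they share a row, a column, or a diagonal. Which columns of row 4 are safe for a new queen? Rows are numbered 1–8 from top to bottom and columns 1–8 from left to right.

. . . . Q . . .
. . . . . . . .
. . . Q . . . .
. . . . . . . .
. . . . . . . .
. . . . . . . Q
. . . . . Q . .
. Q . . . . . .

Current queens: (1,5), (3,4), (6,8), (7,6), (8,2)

(1,5) attacks row 4 at column 5 and diagonals 2, 8.
(3,4) attacks row 4 at column 4 and diagonals 3, 5.
(6,8) attacks row 4 at column 8 and diagonals 6.
(7,6) attacks row 4 at column 6 and diagonals 3.
(8,2) attacks row 4 at column 2 and diagonals 6.
Attacked columns: {2, 3, 4, 5, 6, 8}. Safe: {1, 7}.

columns 1, 7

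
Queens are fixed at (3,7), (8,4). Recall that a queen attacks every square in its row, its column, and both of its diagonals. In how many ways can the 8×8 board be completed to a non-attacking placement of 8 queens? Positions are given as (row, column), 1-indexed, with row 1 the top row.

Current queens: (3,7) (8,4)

3

Branch on row 1: col 1 → 0; col 2 → 1; col 3 → 0; col 6 → 2; col 8 → 0.
Sum: 0 + 1 + 0 + 2 + 0 = 3.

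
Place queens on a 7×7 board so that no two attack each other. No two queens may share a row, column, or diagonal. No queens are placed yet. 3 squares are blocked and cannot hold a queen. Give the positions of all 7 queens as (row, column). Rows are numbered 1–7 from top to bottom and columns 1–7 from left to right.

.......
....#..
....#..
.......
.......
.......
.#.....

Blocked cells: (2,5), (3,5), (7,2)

Row 1: Safe: 1, 2, 3, 4, 5, 6, 7. Place at column 6.
Row 2: attacked by (1,6)→{5,6,7}. Blocked: 5. Safe: 1, 2, 3, 4. Place at column 4.
Row 3: attacked by (1,6)→{4,6}; (2,4)→{3,4,5}. Blocked: 5. Safe: 1, 2, 7. Place at column 2.
Row 4: attacked by (1,6)→{3,6}; (2,4)→{2,4,6}; (3,2)→{1,2,3}. Safe: 5, 7. Place at column 7.
Row 5: attacked by (1,6)→{2,6}; (2,4)→{1,4,7}; (3,2)→{2,4}; (4,7)→{6,7}. Safe: 3, 5. Place at column 5.
Row 6: attacked by (1,6)→{1,6}; (2,4)→{4}; (3,2)→{2,5}; (4,7)→{5,7}; (5,5)→{4,5,6}. Safe: 3. Place at column 3.
Row 7: attacked by (1,6)→{6}; (2,4)→{4}; (3,2)→{2,6}; (4,7)→{4,7}; (5,5)→{3,5,7}; (6,3)→{2,3,4}. Blocked: 2. Safe: 1. Place at column 1.
Columns [6, 4, 2, 7, 5, 3, 1], r−c [-5, -2, 1, -3, 0, 3, 6], r+c [7, 6, 5, 11, 10, 9, 8] are all distinct, so no two queens attack.

(1,6) (2,4) (3,2) (4,7) (5,5) (6,3) (7,1)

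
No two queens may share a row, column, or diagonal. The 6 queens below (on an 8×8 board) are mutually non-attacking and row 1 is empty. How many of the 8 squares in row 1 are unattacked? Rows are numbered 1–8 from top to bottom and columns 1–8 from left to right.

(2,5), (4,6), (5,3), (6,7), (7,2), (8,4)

1

(2,5) attacks row 1 at column 5 and diagonals 4, 6.
(4,6) attacks row 1 at column 6 and diagonals 3.
(5,3) attacks row 1 at column 3 and diagonals 7.
(6,7) attacks row 1 at column 7 and diagonals 2.
(7,2) attacks row 1 at column 2 and diagonals 8.
(8,4) attacks row 1 at column 4.
Attacked columns: {2, 3, 4, 5, 6, 7, 8}. Safe: {1}.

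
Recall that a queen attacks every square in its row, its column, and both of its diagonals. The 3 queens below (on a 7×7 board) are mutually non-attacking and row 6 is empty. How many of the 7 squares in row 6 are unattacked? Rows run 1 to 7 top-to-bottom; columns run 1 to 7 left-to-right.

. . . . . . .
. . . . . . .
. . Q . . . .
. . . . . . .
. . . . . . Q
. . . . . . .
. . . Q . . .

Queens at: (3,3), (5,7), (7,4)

(3,3) attacks row 6 at column 3 and diagonals 6.
(5,7) attacks row 6 at column 7 and diagonals 6.
(7,4) attacks row 6 at column 4 and diagonals 3, 5.
Attacked columns: {3, 4, 5, 6, 7}. Safe: {1, 2}.

2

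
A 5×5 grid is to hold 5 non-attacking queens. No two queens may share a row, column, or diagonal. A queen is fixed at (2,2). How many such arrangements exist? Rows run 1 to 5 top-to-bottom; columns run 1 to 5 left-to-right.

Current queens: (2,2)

2

Branch on row 1: col 4 → 1; col 5 → 1.
Sum: 1 + 1 = 2.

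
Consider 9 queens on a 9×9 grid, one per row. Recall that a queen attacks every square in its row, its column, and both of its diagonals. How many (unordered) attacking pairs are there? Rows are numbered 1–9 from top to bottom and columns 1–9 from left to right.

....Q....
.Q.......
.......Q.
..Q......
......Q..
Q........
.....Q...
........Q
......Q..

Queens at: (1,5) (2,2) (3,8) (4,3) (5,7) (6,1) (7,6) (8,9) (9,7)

Same column: (5,7)–(9,7) (column 7).
Same diagonal: (4,3)–(6,1) (|4−6| = |3−1| = 2); (4,3)–(7,6) (|4−7| = |3−6| = 3).
Total attacking pairs: 3.

3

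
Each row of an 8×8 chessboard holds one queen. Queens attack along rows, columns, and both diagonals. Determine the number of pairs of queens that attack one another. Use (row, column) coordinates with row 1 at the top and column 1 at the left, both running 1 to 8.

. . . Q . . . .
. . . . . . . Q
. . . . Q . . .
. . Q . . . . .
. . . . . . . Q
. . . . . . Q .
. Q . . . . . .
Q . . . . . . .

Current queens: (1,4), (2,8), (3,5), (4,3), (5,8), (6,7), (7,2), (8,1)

4

Same column: (2,8)–(5,8) (column 8).
Same diagonal: (1,4)–(5,8) (|1−5| = |4−8| = 4); (5,8)–(6,7) (|5−6| = |8−7| = 1); (7,2)–(8,1) (|7−8| = |2−1| = 1).
Total attacking pairs: 4.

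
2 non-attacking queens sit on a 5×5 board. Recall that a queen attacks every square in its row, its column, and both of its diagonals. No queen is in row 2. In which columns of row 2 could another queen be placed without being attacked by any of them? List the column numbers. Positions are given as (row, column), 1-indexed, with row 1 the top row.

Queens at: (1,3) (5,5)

columns 1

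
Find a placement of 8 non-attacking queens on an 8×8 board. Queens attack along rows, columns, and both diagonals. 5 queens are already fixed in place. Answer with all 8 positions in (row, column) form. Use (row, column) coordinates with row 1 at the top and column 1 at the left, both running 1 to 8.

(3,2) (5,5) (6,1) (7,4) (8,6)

(1,3) (2,7) (3,2) (4,8) (5,5) (6,1) (7,4) (8,6)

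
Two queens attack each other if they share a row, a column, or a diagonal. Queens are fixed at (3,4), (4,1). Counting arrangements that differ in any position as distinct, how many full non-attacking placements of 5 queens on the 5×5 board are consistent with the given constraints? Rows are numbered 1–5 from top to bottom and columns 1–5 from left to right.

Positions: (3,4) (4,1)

Branch on row 1: col 3 → 0; col 5 → 1.
Sum: 0 + 1 = 1.

1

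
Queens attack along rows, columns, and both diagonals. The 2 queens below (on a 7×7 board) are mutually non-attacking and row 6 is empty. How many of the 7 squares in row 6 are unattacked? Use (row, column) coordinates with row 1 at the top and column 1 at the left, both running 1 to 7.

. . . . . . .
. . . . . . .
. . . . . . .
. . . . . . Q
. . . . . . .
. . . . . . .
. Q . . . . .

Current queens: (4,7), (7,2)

2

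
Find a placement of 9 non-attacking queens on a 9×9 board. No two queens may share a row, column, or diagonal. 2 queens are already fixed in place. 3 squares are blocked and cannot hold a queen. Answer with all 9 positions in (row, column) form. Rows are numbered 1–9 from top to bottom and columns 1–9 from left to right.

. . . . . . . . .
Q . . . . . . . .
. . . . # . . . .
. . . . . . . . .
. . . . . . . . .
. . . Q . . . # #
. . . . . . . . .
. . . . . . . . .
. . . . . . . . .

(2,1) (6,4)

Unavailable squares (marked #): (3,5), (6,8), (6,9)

Row 1: attacked by (2,1)→{1,2}; (6,4)→{4,9}. Safe: 3, 5, 6, 7, 8. Place at column 7.
Row 3: attacked by (1,7)→{5,7,9}; (2,1)→{1,2}; (6,4)→{1,4,7}. Blocked: 5. Safe: 3, 6, 8. Place at column 6.
Row 4: attacked by (1,7)→{4,7}; (2,1)→{1,3}; (3,6)→{5,6,7}; (6,4)→{2,4,6}. Safe: 8, 9. Place at column 9.
Row 5: attacked by (1,7)→{3,7}; (2,1)→{1,4}; (3,6)→{4,6,8}; (4,9)→{8,9}; (6,4)→{3,4,5}. Safe: 2. Place at column 2.
Row 7: attacked by (1,7)→{1,7}; (2,1)→{1,6}; (3,6)→{2,6}; (4,9)→{6,9}; (5,2)→{2,4}; (6,4)→{3,4,5}. Safe: 8. Place at column 8.
Row 8: attacked by (1,7)→{7}; (2,1)→{1,7}; (3,6)→{1,6}; (4,9)→{5,9}; (5,2)→{2,5}; (6,4)→{2,4,6}; (7,8)→{7,8,9}. Safe: 3. Place at column 3.
Row 9: attacked by (1,7)→{7}; (2,1)→{1,8}; (3,6)→{6}; (4,9)→{4,9}; (5,2)→{2,6}; (6,4)→{1,4,7}; (7,8)→{6,8}; (8,3)→{2,3,4}. Safe: 5. Place at column 5.
Columns [7, 1, 6, 9, 2, 4, 8, 3, 5], r−c [-6, 1, -3, -5, 3, 2, -1, 5, 4], r+c [8, 3, 9, 13, 7, 10, 15, 11, 14] are all distinct, so no two queens attack.

(1,7) (2,1) (3,6) (4,9) (5,2) (6,4) (7,8) (8,3) (9,5)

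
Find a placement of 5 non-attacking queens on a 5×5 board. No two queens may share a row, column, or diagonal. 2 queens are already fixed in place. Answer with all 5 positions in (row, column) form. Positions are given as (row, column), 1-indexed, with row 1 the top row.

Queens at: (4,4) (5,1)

Row 1: attacked by (4,4)→{1,4}; (5,1)→{1,5}. Safe: 2, 3. Place at column 3.
Row 2: attacked by (1,3)→{2,3,4}; (4,4)→{2,4}; (5,1)→{1,4}. Safe: 5. Place at column 5.
Row 3: attacked by (1,3)→{1,3,5}; (2,5)→{4,5}; (4,4)→{3,4,5}; (5,1)→{1,3}. Safe: 2. Place at column 2.
Columns [3, 5, 2, 4, 1], r−c [-2, -3, 1, 0, 4], r+c [4, 7, 5, 8, 6] are all distinct, so no two queens attack.

(1,3) (2,5) (3,2) (4,4) (5,1)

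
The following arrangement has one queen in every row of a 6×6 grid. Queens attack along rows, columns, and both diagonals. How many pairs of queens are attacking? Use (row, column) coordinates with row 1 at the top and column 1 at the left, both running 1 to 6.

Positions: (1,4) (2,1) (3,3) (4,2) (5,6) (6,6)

3

Same column: (5,6)–(6,6) (column 6).
Same diagonal: (3,3)–(4,2) (|3−4| = |3−2| = 1); (3,3)–(6,6) (|3−6| = |3−6| = 3).
Total attacking pairs: 3.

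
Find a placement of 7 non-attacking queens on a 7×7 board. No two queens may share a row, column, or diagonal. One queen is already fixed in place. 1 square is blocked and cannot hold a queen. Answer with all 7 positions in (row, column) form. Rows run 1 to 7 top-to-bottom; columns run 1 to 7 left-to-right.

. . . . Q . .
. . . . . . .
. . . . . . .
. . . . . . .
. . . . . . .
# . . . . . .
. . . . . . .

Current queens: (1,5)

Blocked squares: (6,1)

(1,5) (2,2) (3,6) (4,3) (5,7) (6,4) (7,1)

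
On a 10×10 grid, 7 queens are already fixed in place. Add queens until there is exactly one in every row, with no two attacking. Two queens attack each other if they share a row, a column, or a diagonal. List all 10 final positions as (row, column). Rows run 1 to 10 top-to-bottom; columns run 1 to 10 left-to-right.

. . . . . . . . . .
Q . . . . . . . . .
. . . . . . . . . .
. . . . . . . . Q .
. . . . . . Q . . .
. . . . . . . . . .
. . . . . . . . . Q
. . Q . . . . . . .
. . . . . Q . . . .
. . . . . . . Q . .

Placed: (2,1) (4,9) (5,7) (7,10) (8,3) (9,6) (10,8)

(1,5) (2,1) (3,4) (4,9) (5,7) (6,2) (7,10) (8,3) (9,6) (10,8)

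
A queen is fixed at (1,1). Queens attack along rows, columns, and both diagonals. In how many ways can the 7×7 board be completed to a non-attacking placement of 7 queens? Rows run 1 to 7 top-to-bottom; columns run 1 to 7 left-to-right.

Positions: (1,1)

Branch on row 2: col 3 → 1; col 4 → 1; col 5 → 1; col 6 → 1; col 7 → 0.
Sum: 1 + 1 + 1 + 1 + 0 = 4.

4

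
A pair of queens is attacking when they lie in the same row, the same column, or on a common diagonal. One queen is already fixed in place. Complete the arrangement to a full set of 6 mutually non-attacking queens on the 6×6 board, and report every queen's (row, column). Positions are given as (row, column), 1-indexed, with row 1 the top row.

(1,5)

Row 2: attacked by (1,5)→{4,5,6}. Safe: 1, 2, 3. Place at column 3.
Row 3: attacked by (1,5)→{3,5}; (2,3)→{2,3,4}. Safe: 1, 6. Place at column 1.
Row 4: attacked by (1,5)→{2,5}; (2,3)→{1,3,5}; (3,1)→{1,2}. Safe: 4, 6. Place at column 6.
Row 5: attacked by (1,5)→{1,5}; (2,3)→{3,6}; (3,1)→{1,3}; (4,6)→{5,6}. Safe: 2, 4. Place at column 4.
Row 6: attacked by (1,5)→{5}; (2,3)→{3}; (3,1)→{1,4}; (4,6)→{4,6}; (5,4)→{3,4,5}. Safe: 2. Place at column 2.
Columns [5, 3, 1, 6, 4, 2], r−c [-4, -1, 2, -2, 1, 4], r+c [6, 5, 4, 10, 9, 8] are all distinct, so no two queens attack.

(1,5) (2,3) (3,1) (4,6) (5,4) (6,2)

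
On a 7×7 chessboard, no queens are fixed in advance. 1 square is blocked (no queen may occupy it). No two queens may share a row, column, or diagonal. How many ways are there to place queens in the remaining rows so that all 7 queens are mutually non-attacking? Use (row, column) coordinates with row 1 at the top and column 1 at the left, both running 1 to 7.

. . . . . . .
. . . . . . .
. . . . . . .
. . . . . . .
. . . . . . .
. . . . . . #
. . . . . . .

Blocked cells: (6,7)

33

Branch on row 1: col 1 → 3; col 2 → 7; col 3 → 4; col 4 → 4; col 5 → 5; col 6 → 6; col 7 → 4.
Sum: 3 + 7 + 4 + 4 + 5 + 6 + 4 = 33.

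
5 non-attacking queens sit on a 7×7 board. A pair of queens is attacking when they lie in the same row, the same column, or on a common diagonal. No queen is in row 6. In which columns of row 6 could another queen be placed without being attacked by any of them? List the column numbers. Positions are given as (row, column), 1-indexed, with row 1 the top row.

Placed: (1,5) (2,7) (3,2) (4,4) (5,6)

columns 1

(1,5) attacks row 6 at column 5.
(2,7) attacks row 6 at column 7 and diagonals 3.
(3,2) attacks row 6 at column 2 and diagonals 5.
(4,4) attacks row 6 at column 4 and diagonals 2, 6.
(5,6) attacks row 6 at column 6 and diagonals 5, 7.
Attacked columns: {2, 3, 4, 5, 6, 7}. Safe: {1}.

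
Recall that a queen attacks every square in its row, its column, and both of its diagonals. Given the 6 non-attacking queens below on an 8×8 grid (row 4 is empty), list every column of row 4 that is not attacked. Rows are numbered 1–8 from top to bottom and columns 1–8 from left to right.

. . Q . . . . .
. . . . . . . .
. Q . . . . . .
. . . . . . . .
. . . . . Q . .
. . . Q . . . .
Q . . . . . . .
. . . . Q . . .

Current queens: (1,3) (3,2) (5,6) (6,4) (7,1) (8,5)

columns 8

(1,3) attacks row 4 at column 3 and diagonals 6.
(3,2) attacks row 4 at column 2 and diagonals 1, 3.
(5,6) attacks row 4 at column 6 and diagonals 5, 7.
(6,4) attacks row 4 at column 4 and diagonals 2, 6.
(7,1) attacks row 4 at column 1 and diagonals 4.
(8,5) attacks row 4 at column 5 and diagonals 1.
Attacked columns: {1, 2, 3, 4, 5, 6, 7}. Safe: {8}.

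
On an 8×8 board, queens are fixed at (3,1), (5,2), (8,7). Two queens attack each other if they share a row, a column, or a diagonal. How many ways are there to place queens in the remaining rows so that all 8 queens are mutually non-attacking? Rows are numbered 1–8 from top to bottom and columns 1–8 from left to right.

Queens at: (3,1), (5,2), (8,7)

Branch on row 1: col 4 → 1; col 5 → 0; col 8 → 0.
Sum: 1 + 0 + 0 = 1.

1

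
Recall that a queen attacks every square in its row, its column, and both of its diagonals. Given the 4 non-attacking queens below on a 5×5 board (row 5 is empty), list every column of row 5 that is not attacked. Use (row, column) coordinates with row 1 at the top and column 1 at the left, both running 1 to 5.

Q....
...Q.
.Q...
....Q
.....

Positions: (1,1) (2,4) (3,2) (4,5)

(1,1) attacks row 5 at column 1 and diagonals 5.
(2,4) attacks row 5 at column 4 and diagonals 1.
(3,2) attacks row 5 at column 2 and diagonals 4.
(4,5) attacks row 5 at column 5 and diagonals 4.
Attacked columns: {1, 2, 4, 5}. Safe: {3}.

columns 3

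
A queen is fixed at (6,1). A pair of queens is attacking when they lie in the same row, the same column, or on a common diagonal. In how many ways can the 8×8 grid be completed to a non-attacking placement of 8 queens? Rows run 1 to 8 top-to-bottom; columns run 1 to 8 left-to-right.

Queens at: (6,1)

16

Branch on row 1: col 2 → 1; col 3 → 4; col 4 → 4; col 5 → 4; col 7 → 3; col 8 → 0.
Sum: 1 + 4 + 4 + 4 + 3 + 0 = 16.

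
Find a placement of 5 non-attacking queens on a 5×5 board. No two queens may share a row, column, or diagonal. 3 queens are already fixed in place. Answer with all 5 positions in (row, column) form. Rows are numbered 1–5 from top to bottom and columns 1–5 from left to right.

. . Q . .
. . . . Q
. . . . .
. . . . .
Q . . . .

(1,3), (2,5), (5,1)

Row 3: attacked by (1,3)→{1,3,5}; (2,5)→{4,5}; (5,1)→{1,3}. Safe: 2. Place at column 2.
Row 4: attacked by (1,3)→{3}; (2,5)→{3,5}; (3,2)→{1,2,3}; (5,1)→{1,2}. Safe: 4. Place at column 4.
Columns [3, 5, 2, 4, 1], r−c [-2, -3, 1, 0, 4], r+c [4, 7, 5, 8, 6] are all distinct, so no two queens attack.

(1,3) (2,5) (3,2) (4,4) (5,1)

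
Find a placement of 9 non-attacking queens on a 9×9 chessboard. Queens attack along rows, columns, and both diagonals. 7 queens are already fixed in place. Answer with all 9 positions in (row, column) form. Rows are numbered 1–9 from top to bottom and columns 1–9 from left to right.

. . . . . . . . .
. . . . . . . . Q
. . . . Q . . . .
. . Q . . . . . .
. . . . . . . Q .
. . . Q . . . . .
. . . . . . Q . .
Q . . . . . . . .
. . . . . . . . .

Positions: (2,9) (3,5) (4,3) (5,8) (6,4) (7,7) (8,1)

Row 1: attacked by (2,9)→{8,9}; (3,5)→{3,5,7}; (4,3)→{3,6}; (5,8)→{4,8}; (6,4)→{4,9}; (7,7)→{1,7}; (8,1)→{1,8}. Safe: 2. Place at column 2.
Row 9: attacked by (1,2)→{2}; (2,9)→{2,9}; (3,5)→{5}; (4,3)→{3,8}; (5,8)→{4,8}; (6,4)→{1,4,7}; (7,7)→{5,7,9}; (8,1)→{1,2}. Safe: 6. Place at column 6.
Columns [2, 9, 5, 3, 8, 4, 7, 1, 6], r−c [-1, -7, -2, 1, -3, 2, 0, 7, 3], r+c [3, 11, 8, 7, 13, 10, 14, 9, 15] are all distinct, so no two queens attack.

(1,2) (2,9) (3,5) (4,3) (5,8) (6,4) (7,7) (8,1) (9,6)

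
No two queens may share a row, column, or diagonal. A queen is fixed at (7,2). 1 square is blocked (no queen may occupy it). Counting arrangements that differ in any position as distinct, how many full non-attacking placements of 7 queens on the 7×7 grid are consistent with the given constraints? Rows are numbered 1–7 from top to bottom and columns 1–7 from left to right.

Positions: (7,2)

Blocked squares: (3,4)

6

Branch on row 1: col 1 → 0; col 3 → 0; col 4 → 1; col 5 → 0; col 6 → 4; col 7 → 1.
Sum: 0 + 0 + 1 + 0 + 4 + 1 = 6.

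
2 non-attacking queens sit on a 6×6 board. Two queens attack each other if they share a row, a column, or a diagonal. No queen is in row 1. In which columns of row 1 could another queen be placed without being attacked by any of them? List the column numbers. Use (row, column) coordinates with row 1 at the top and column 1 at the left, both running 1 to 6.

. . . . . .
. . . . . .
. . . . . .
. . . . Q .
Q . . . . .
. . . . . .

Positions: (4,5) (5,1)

columns 3, 4, 6

(4,5) attacks row 1 at column 5 and diagonals 2.
(5,1) attacks row 1 at column 1 and diagonals 5.
Attacked columns: {1, 2, 5}. Safe: {3, 4, 6}.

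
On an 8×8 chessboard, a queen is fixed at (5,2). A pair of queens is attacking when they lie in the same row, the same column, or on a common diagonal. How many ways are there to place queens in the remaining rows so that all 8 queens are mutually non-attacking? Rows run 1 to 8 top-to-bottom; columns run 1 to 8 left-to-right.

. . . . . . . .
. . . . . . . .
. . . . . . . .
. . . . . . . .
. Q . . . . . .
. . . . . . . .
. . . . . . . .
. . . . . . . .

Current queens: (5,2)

8

Branch on row 1: col 1 → 1; col 3 → 0; col 4 → 3; col 5 → 3; col 7 → 0; col 8 → 1.
Sum: 1 + 0 + 3 + 3 + 0 + 1 = 8.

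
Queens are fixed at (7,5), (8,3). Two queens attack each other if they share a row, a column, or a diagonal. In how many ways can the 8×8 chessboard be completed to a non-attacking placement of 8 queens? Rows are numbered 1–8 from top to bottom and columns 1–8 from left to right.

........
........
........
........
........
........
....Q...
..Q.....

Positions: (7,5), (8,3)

Branch on row 1: col 1 → 1; col 2 → 0; col 4 → 0; col 6 → 3; col 7 → 0; col 8 → 0.
Sum: 1 + 0 + 0 + 3 + 0 + 0 = 4.

4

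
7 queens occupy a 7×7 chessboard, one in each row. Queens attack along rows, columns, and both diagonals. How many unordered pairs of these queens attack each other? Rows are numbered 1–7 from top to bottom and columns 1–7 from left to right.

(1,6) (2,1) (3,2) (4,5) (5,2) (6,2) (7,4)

Same column: (3,2)–(5,2) (column 2); (3,2)–(6,2) (column 2); (5,2)–(6,2) (column 2).
Same diagonal: (1,6)–(5,2) (|1−5| = |6−2| = 4); (2,1)–(3,2) (|2−3| = |1−2| = 1); (5,2)–(7,4) (|5−7| = |2−4| = 2).
Total attacking pairs: 6.

6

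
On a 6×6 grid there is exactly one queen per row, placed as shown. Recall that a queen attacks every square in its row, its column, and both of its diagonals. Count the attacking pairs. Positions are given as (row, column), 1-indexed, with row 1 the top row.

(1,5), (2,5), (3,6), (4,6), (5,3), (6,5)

5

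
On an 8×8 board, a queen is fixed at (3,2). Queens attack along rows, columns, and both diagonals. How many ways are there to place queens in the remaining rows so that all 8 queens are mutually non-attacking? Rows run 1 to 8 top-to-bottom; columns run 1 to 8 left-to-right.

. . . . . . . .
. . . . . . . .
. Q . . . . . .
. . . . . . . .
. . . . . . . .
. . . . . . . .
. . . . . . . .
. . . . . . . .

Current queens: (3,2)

14

Branch on row 1: col 1 → 0; col 3 → 7; col 5 → 3; col 6 → 2; col 7 → 2; col 8 → 0.
Sum: 0 + 7 + 3 + 2 + 2 + 0 = 14.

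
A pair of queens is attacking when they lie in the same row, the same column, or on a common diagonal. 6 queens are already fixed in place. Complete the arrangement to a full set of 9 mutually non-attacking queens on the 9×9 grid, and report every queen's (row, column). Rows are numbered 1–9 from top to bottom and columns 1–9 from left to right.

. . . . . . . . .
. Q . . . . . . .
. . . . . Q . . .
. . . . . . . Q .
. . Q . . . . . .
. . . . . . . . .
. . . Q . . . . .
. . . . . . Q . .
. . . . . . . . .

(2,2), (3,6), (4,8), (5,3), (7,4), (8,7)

Row 1: attacked by (2,2)→{1,2,3}; (3,6)→{4,6,8}; (4,8)→{5,8}; (5,3)→{3,7}; (7,4)→{4}; (8,7)→{7}. Safe: 9. Place at column 9.
Row 6: attacked by (1,9)→{4,9}; (2,2)→{2,6}; (3,6)→{3,6,9}; (4,8)→{6,8}; (5,3)→{2,3,4}; (7,4)→{3,4,5}; (8,7)→{5,7,9}. Safe: 1. Place at column 1.
Row 9: attacked by (1,9)→{1,9}; (2,2)→{2,9}; (3,6)→{6}; (4,8)→{3,8}; (5,3)→{3,7}; (6,1)→{1,4}; (7,4)→{2,4,6}; (8,7)→{6,7,8}. Safe: 5. Place at column 5.
Columns [9, 2, 6, 8, 3, 1, 4, 7, 5], r−c [-8, 0, -3, -4, 2, 5, 3, 1, 4], r+c [10, 4, 9, 12, 8, 7, 11, 15, 14] are all distinct, so no two queens attack.

(1,9) (2,2) (3,6) (4,8) (5,3) (6,1) (7,4) (8,7) (9,5)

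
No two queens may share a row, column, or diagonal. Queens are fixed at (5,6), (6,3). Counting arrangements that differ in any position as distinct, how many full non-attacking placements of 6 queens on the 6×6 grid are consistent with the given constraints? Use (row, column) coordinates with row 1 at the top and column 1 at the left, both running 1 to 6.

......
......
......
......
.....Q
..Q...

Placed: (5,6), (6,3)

1

Branch on row 1: col 1 → 0; col 4 → 1; col 5 → 0.
Sum: 0 + 1 + 0 = 1.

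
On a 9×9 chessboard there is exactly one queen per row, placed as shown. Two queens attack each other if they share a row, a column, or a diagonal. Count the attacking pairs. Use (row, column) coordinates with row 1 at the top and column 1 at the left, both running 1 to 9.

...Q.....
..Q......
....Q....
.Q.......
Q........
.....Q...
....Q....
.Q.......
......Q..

8

Same column: (3,5)–(7,5) (column 5); (4,2)–(8,2) (column 2).
Same diagonal: (1,4)–(2,3) (|1−2| = |4−3| = 1); (4,2)–(5,1) (|4−5| = |2−1| = 1); (4,2)–(7,5) (|4−7| = |2−5| = 3); (4,2)–(9,7) (|4−9| = |2−7| = 5); (6,6)–(7,5) (|6−7| = |6−5| = 1); (7,5)–(9,7) (|7−9| = |5−7| = 2).
Total attacking pairs: 8.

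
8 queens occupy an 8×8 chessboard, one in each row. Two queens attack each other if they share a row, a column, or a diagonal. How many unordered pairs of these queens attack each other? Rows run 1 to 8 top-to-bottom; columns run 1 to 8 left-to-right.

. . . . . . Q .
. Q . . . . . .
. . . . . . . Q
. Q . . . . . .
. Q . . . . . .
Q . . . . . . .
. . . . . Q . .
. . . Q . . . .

4

Same column: (2,2)–(4,2) (column 2); (2,2)–(5,2) (column 2); (4,2)–(5,2) (column 2).
Same diagonal: (5,2)–(6,1) (|5−6| = |2−1| = 1).
Total attacking pairs: 4.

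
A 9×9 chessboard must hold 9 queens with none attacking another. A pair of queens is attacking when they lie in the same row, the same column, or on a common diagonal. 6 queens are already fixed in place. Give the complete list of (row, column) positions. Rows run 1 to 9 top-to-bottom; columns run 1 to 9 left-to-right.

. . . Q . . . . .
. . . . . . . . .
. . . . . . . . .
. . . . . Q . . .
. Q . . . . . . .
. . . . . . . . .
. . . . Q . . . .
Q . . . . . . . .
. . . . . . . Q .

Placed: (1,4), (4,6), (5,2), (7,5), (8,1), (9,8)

Row 2: attacked by (1,4)→{3,4,5}; (4,6)→{4,6,8}; (5,2)→{2,5}; (7,5)→{5}; (8,1)→{1,7}; (9,8)→{1,8}. Safe: 9. Place at column 9.
Row 3: attacked by (1,4)→{2,4,6}; (2,9)→{8,9}; (4,6)→{5,6,7}; (5,2)→{2,4}; (7,5)→{1,5,9}; (8,1)→{1,6}; (9,8)→{2,8}. Safe: 3. Place at column 3.
Row 6: attacked by (1,4)→{4,9}; (2,9)→{5,9}; (3,3)→{3,6}; (4,6)→{4,6,8}; (5,2)→{1,2,3}; (7,5)→{4,5,6}; (8,1)→{1,3}; (9,8)→{5,8}. Safe: 7. Place at column 7.
Columns [4, 9, 3, 6, 2, 7, 5, 1, 8], r−c [-3, -7, 0, -2, 3, -1, 2, 7, 1], r+c [5, 11, 6, 10, 7, 13, 12, 9, 17] are all distinct, so no two queens attack.

(1,4) (2,9) (3,3) (4,6) (5,2) (6,7) (7,5) (8,1) (9,8)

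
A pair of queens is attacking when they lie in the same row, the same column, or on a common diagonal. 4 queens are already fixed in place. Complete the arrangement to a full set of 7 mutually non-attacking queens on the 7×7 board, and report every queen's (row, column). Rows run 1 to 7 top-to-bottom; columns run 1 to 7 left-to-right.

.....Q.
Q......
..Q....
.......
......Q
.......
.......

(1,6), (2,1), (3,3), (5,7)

(1,6) (2,1) (3,3) (4,5) (5,7) (6,2) (7,4)

Row 4: attacked by (1,6)→{3,6}; (2,1)→{1,3}; (3,3)→{2,3,4}; (5,7)→{6,7}. Safe: 5. Place at column 5.
Row 6: attacked by (1,6)→{1,6}; (2,1)→{1,5}; (3,3)→{3,6}; (4,5)→{3,5,7}; (5,7)→{6,7}. Safe: 2, 4. Place at column 2.
Row 7: attacked by (1,6)→{6}; (2,1)→{1,6}; (3,3)→{3,7}; (4,5)→{2,5}; (5,7)→{5,7}; (6,2)→{1,2,3}. Safe: 4. Place at column 4.
Columns [6, 1, 3, 5, 7, 2, 4], r−c [-5, 1, 0, -1, -2, 4, 3], r+c [7, 3, 6, 9, 12, 8, 11] are all distinct, so no two queens attack.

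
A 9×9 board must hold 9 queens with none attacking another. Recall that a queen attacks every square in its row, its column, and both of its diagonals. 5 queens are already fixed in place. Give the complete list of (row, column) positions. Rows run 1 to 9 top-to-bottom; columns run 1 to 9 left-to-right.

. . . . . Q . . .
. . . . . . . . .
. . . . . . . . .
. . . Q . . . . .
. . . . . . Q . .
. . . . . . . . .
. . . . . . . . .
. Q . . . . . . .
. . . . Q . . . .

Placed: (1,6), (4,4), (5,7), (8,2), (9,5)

(1,6) (2,9) (3,1) (4,4) (5,7) (6,3) (7,8) (8,2) (9,5)

Row 2: attacked by (1,6)→{5,6,7}; (4,4)→{2,4,6}; (5,7)→{4,7}; (8,2)→{2,8}; (9,5)→{5}. Safe: 1, 3, 9. Place at column 9.
Row 3: attacked by (1,6)→{4,6,8}; (2,9)→{8,9}; (4,4)→{3,4,5}; (5,7)→{5,7,9}; (8,2)→{2,7}; (9,5)→{5}. Safe: 1. Place at column 1.
Row 6: attacked by (1,6)→{1,6}; (2,9)→{5,9}; (3,1)→{1,4}; (4,4)→{2,4,6}; (5,7)→{6,7,8}; (8,2)→{2,4}; (9,5)→{2,5,8}. Safe: 3. Place at column 3.
Row 7: attacked by (1,6)→{6}; (2,9)→{4,9}; (3,1)→{1,5}; (4,4)→{1,4,7}; (5,7)→{5,7,9}; (6,3)→{2,3,4}; (8,2)→{1,2,3}; (9,5)→{3,5,7}. Safe: 8. Place at column 8.
Columns [6, 9, 1, 4, 7, 3, 8, 2, 5], r−c [-5, -7, 2, 0, -2, 3, -1, 6, 4], r+c [7, 11, 4, 8, 12, 9, 15, 10, 14] are all distinct, so no two queens attack.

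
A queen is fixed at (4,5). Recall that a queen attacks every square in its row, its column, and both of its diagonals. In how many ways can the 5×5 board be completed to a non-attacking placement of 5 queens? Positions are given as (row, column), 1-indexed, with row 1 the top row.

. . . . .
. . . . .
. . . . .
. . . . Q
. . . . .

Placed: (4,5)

2

Branch on row 1: col 1 → 1; col 3 → 0; col 4 → 1.
Sum: 1 + 0 + 1 = 2.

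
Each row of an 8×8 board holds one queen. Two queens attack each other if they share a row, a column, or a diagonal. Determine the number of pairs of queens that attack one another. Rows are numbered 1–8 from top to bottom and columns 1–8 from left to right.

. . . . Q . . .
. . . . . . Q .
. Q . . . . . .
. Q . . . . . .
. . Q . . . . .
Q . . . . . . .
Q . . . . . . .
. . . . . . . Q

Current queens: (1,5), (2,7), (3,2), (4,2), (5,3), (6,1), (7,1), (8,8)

5

Same column: (3,2)–(4,2) (column 2); (6,1)–(7,1) (column 1).
Same diagonal: (1,5)–(4,2) (|1−4| = |5−2| = 3); (4,2)–(5,3) (|4−5| = |2−3| = 1); (5,3)–(7,1) (|5−7| = |3−1| = 2).
Total attacking pairs: 5.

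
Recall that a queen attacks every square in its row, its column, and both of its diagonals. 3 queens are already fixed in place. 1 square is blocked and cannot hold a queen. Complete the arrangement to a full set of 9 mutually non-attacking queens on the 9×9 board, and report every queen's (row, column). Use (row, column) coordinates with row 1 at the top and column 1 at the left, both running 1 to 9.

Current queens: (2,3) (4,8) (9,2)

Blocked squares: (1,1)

Row 1: attacked by (2,3)→{2,3,4}; (4,8)→{5,8}; (9,2)→{2}. Blocked: 1. Safe: 6, 7, 9. Place at column 7.
Row 3: attacked by (1,7)→{5,7,9}; (2,3)→{2,3,4}; (4,8)→{7,8,9}; (9,2)→{2,8}. Safe: 1, 6. Place at column 6.
Row 5: attacked by (1,7)→{3,7}; (2,3)→{3,6}; (3,6)→{4,6,8}; (4,8)→{7,8,9}; (9,2)→{2,6}. Safe: 1, 5. Place at column 1.
Row 6: attacked by (1,7)→{2,7}; (2,3)→{3,7}; (3,6)→{3,6,9}; (4,8)→{6,8}; (5,1)→{1,2}; (9,2)→{2,5}. Safe: 4. Place at column 4.
Row 7: attacked by (1,7)→{1,7}; (2,3)→{3,8}; (3,6)→{2,6}; (4,8)→{5,8}; (5,1)→{1,3}; (6,4)→{3,4,5}; (9,2)→{2,4}. Safe: 9. Place at column 9.
Row 8: attacked by (1,7)→{7}; (2,3)→{3,9}; (3,6)→{1,6}; (4,8)→{4,8}; (5,1)→{1,4}; (6,4)→{2,4,6}; (7,9)→{8,9}; (9,2)→{1,2,3}. Safe: 5. Place at column 5.
Columns [7, 3, 6, 8, 1, 4, 9, 5, 2], r−c [-6, -1, -3, -4, 4, 2, -2, 3, 7], r+c [8, 5, 9, 12, 6, 10, 16, 13, 11] are all distinct, so no two queens attack.

(1,7) (2,3) (3,6) (4,8) (5,1) (6,4) (7,9) (8,5) (9,2)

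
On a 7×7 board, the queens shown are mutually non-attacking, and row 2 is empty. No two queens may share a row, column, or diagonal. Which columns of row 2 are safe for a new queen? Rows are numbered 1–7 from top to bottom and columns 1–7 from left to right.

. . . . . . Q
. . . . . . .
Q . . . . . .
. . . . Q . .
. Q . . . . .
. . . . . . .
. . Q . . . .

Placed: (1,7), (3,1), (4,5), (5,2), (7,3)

columns 4

(1,7) attacks row 2 at column 7 and diagonals 6.
(3,1) attacks row 2 at column 1 and diagonals 2.
(4,5) attacks row 2 at column 5 and diagonals 3, 7.
(5,2) attacks row 2 at column 2 and diagonals 5.
(7,3) attacks row 2 at column 3.
Attacked columns: {1, 2, 3, 5, 6, 7}. Safe: {4}.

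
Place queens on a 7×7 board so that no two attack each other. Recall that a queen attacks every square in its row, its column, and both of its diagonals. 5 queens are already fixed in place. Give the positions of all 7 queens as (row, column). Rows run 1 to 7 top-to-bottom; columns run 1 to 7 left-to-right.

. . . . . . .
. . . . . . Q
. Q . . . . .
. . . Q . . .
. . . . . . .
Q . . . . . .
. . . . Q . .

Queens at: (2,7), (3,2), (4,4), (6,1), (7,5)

Row 1: attacked by (2,7)→{6,7}; (3,2)→{2,4}; (4,4)→{1,4,7}; (6,1)→{1,6}; (7,5)→{5}. Safe: 3. Place at column 3.
Row 5: attacked by (1,3)→{3,7}; (2,7)→{4,7}; (3,2)→{2,4}; (4,4)→{3,4,5}; (6,1)→{1,2}; (7,5)→{3,5,7}. Safe: 6. Place at column 6.
Columns [3, 7, 2, 4, 6, 1, 5], r−c [-2, -5, 1, 0, -1, 5, 2], r+c [4, 9, 5, 8, 11, 7, 12] are all distinct, so no two queens attack.

(1,3) (2,7) (3,2) (4,4) (5,6) (6,1) (7,5)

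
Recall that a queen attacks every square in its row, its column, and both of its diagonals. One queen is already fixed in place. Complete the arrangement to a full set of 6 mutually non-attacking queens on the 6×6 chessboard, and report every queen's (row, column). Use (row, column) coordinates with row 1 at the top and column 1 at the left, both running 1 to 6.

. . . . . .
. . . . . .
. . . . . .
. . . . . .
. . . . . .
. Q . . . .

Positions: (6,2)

(1,5) (2,3) (3,1) (4,6) (5,4) (6,2)

Row 1: attacked by (6,2)→{2}. Safe: 1, 3, 4, 5, 6. Place at column 5.
Row 2: attacked by (1,5)→{4,5,6}; (6,2)→{2,6}. Safe: 1, 3. Place at column 3.
Row 3: attacked by (1,5)→{3,5}; (2,3)→{2,3,4}; (6,2)→{2,5}. Safe: 1, 6. Place at column 1.
Row 4: attacked by (1,5)→{2,5}; (2,3)→{1,3,5}; (3,1)→{1,2}; (6,2)→{2,4}. Safe: 6. Place at column 6.
Row 5: attacked by (1,5)→{1,5}; (2,3)→{3,6}; (3,1)→{1,3}; (4,6)→{5,6}; (6,2)→{1,2,3}. Safe: 4. Place at column 4.
Columns [5, 3, 1, 6, 4, 2], r−c [-4, -1, 2, -2, 1, 4], r+c [6, 5, 4, 10, 9, 8] are all distinct, so no two queens attack.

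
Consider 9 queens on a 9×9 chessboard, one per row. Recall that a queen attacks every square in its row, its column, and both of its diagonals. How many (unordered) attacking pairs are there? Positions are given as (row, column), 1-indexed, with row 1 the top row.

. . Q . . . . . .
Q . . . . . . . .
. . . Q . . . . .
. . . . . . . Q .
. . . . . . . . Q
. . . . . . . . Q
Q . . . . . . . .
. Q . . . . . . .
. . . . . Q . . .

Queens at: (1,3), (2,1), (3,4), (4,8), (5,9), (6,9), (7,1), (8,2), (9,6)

5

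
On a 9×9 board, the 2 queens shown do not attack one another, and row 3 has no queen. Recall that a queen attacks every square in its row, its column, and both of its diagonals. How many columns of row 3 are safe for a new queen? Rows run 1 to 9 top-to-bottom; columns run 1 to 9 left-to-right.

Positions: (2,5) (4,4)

(2,5) attacks row 3 at column 5 and diagonals 4, 6.
(4,4) attacks row 3 at column 4 and diagonals 3, 5.
Attacked columns: {3, 4, 5, 6}. Safe: {1, 2, 7, 8, 9}.

5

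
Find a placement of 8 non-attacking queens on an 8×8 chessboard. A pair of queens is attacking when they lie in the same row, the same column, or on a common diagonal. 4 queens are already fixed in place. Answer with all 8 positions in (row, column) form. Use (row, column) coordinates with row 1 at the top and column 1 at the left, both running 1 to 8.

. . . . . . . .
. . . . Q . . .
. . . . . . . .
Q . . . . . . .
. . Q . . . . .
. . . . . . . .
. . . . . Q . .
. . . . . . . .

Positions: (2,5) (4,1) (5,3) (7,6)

(1,2) (2,5) (3,7) (4,1) (5,3) (6,8) (7,6) (8,4)

Row 1: attacked by (2,5)→{4,5,6}; (4,1)→{1,4}; (5,3)→{3,7}; (7,6)→{6}. Safe: 2, 8. Place at column 2.
Row 3: attacked by (1,2)→{2,4}; (2,5)→{4,5,6}; (4,1)→{1,2}; (5,3)→{1,3,5}; (7,6)→{2,6}. Safe: 7, 8. Place at column 7.
Row 6: attacked by (1,2)→{2,7}; (2,5)→{1,5}; (3,7)→{4,7}; (4,1)→{1,3}; (5,3)→{2,3,4}; (7,6)→{5,6,7}. Safe: 8. Place at column 8.
Row 8: attacked by (1,2)→{2}; (2,5)→{5}; (3,7)→{2,7}; (4,1)→{1,5}; (5,3)→{3,6}; (6,8)→{6,8}; (7,6)→{5,6,7}. Safe: 4. Place at column 4.
Columns [2, 5, 7, 1, 3, 8, 6, 4], r−c [-1, -3, -4, 3, 2, -2, 1, 4], r+c [3, 7, 10, 5, 8, 14, 13, 12] are all distinct, so no two queens attack.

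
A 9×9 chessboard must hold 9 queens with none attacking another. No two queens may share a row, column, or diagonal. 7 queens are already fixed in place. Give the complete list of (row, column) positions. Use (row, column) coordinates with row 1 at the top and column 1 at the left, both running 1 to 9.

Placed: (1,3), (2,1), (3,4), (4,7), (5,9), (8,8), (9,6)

(1,3) (2,1) (3,4) (4,7) (5,9) (6,2) (7,5) (8,8) (9,6)

Row 6: attacked by (1,3)→{3,8}; (2,1)→{1,5}; (3,4)→{1,4,7}; (4,7)→{5,7,9}; (5,9)→{8,9}; (8,8)→{6,8}; (9,6)→{3,6,9}. Safe: 2. Place at column 2.
Row 7: attacked by (1,3)→{3,9}; (2,1)→{1,6}; (3,4)→{4,8}; (4,7)→{4,7}; (5,9)→{7,9}; (6,2)→{1,2,3}; (8,8)→{7,8,9}; (9,6)→{4,6,8}. Safe: 5. Place at column 5.
Columns [3, 1, 4, 7, 9, 2, 5, 8, 6], r−c [-2, 1, -1, -3, -4, 4, 2, 0, 3], r+c [4, 3, 7, 11, 14, 8, 12, 16, 15] are all distinct, so no two queens attack.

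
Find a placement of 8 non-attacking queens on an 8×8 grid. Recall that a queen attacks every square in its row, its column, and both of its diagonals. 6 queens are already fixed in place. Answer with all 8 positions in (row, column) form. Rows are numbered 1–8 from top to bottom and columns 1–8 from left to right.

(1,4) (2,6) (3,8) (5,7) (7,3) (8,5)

Row 4: attacked by (1,4)→{1,4,7}; (2,6)→{4,6,8}; (3,8)→{7,8}; (5,7)→{6,7,8}; (7,3)→{3,6}; (8,5)→{1,5}. Safe: 2. Place at column 2.
Row 6: attacked by (1,4)→{4}; (2,6)→{2,6}; (3,8)→{5,8}; (4,2)→{2,4}; (5,7)→{6,7,8}; (7,3)→{2,3,4}; (8,5)→{3,5,7}. Safe: 1. Place at column 1.
Columns [4, 6, 8, 2, 7, 1, 3, 5], r−c [-3, -4, -5, 2, -2, 5, 4, 3], r+c [5, 8, 11, 6, 12, 7, 10, 13] are all distinct, so no two queens attack.

(1,4) (2,6) (3,8) (4,2) (5,7) (6,1) (7,3) (8,5)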